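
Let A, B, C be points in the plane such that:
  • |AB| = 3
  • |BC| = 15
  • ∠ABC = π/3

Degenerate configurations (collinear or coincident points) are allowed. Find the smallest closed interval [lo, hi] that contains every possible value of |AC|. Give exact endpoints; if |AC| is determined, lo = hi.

|AC| = 3·√(21)  (≈ 13.7477)

|AB| ∈ {3}
|BC| ∈ {15}
|AC| ∈ {3·√(21)}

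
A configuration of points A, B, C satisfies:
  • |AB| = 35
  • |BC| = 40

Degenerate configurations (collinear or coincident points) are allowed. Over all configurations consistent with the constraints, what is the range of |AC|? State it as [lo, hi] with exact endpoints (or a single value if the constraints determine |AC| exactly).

|AC| ∈ [5, 75]  (≈ [5.0000, 75.0000])

|AB| ∈ {35}
|BC| ∈ {40}
|AC| ∈ [5, 75]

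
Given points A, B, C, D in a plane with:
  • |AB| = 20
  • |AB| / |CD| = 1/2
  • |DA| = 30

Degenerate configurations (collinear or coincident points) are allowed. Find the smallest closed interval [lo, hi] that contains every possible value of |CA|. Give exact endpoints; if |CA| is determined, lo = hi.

|AB| ∈ {20}
|AD| ∈ {30}
|CD| ∈ {40}
|BD| ∈ [10, 50]
|AC| ∈ [10, 70]
|BC| ∈ [0, 90]

|CA| ∈ [10, 70]  (≈ [10.0000, 70.0000])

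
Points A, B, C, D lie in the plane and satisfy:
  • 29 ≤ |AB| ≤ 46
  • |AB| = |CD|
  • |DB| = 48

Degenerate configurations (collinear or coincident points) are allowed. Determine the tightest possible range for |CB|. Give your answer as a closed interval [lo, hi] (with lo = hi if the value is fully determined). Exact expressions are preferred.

|CB| ∈ [2, 94]  (≈ [2.0000, 94.0000])

|AB| ∈ [29, 46]
|BD| ∈ {48}
|CD| ∈ [29, 46]
|AD| ∈ [2, 94]
|BC| ∈ [2, 94]
|AC| ∈ [0, 140]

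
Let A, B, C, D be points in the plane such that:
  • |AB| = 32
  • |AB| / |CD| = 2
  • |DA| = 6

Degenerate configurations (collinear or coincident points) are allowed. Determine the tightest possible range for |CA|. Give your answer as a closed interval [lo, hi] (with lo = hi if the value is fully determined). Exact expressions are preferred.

|AB| ∈ {32}
|AD| ∈ {6}
|CD| ∈ {16}
|BD| ∈ [26, 38]
|AC| ∈ [10, 22]
|BC| ∈ [10, 54]

|CA| ∈ [10, 22]  (≈ [10.0000, 22.0000])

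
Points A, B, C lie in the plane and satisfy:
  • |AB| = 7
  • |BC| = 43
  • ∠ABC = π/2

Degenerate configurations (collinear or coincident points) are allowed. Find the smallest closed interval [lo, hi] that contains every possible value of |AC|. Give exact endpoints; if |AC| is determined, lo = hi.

|AB| ∈ {7}
|BC| ∈ {43}
|AC| ∈ {√(1898)}

|AC| = √(1898)  (≈ 43.5660)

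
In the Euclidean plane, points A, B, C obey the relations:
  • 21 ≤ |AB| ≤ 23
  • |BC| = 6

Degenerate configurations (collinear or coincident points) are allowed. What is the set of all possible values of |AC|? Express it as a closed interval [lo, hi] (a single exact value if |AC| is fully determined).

|AC| ∈ [15, 29]  (≈ [15.0000, 29.0000])

|AB| ∈ [21, 23]
|BC| ∈ {6}
|AC| ∈ [15, 29]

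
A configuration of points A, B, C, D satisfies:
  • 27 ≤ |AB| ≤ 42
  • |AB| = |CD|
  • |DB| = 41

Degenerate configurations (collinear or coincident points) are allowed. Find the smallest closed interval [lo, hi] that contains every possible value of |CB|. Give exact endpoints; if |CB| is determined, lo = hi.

|CB| ∈ [0, 83]  (≈ [0.0000, 83.0000])

|AB| ∈ [27, 42]
|BD| ∈ {41}
|CD| ∈ [27, 42]
|AD| ∈ [0, 83]
|BC| ∈ [0, 83]
|AC| ∈ [0, 125]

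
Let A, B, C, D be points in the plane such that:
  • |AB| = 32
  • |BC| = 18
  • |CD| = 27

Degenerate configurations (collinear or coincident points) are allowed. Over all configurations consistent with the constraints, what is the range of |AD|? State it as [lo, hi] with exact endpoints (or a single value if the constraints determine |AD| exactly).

|AD| ∈ [0, 77]  (≈ [0.0000, 77.0000])

|AB| ∈ {32}
|BC| ∈ {18}
|CD| ∈ {27}
|AC| ∈ [14, 50]
|BD| ∈ [9, 45]
|AD| ∈ [0, 77]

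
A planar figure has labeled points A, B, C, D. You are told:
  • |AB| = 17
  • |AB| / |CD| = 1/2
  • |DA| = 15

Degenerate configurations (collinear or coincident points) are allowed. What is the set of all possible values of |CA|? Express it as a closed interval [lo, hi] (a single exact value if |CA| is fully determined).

|CA| ∈ [19, 49]  (≈ [19.0000, 49.0000])

|AB| ∈ {17}
|AD| ∈ {15}
|CD| ∈ {34}
|BD| ∈ [2, 32]
|AC| ∈ [19, 49]
|BC| ∈ [2, 66]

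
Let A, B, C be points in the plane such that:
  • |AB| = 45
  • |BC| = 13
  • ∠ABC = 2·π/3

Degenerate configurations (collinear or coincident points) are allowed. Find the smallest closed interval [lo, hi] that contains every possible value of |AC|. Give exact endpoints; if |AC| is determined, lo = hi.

|AB| ∈ {45}
|BC| ∈ {13}
|AC| ∈ {√(2779)}

|AC| = √(2779)  (≈ 52.7162)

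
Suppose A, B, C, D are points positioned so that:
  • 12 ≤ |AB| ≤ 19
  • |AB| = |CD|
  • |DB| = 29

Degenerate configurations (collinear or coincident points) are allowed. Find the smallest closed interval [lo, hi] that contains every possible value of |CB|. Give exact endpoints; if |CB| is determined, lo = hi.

|CB| ∈ [10, 48]  (≈ [10.0000, 48.0000])

|AB| ∈ [12, 19]
|BD| ∈ {29}
|CD| ∈ [12, 19]
|AD| ∈ [10, 48]
|BC| ∈ [10, 48]
|AC| ∈ [0, 67]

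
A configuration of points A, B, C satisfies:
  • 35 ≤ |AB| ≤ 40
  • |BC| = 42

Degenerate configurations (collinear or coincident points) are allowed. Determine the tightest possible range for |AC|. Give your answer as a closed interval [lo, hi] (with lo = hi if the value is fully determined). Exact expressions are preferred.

|AB| ∈ [35, 40]
|BC| ∈ {42}
|AC| ∈ [2, 82]

|AC| ∈ [2, 82]  (≈ [2.0000, 82.0000])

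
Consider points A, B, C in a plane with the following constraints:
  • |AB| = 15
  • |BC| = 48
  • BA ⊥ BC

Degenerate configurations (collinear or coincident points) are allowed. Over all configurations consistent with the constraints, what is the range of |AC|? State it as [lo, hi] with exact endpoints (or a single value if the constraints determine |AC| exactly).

|AB| ∈ {15}
|BC| ∈ {48}
|AC| ∈ {3·√(281)}

|AC| = 3·√(281)  (≈ 50.2892)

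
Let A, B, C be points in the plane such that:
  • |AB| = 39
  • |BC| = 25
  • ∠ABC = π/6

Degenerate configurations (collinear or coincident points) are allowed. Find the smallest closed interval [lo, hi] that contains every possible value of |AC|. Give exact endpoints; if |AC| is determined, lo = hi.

|AB| ∈ {39}
|BC| ∈ {25}
|AC| ∈ {√(2146 - 975·√(3))}

|AC| = √(2146 - 975·√(3))  (≈ 21.3834)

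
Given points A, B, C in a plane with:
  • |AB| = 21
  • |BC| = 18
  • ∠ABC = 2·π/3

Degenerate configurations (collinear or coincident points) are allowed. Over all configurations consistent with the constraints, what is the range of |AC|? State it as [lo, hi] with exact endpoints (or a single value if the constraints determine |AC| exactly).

|AC| = 3·√(127)  (≈ 33.8083)

|AB| ∈ {21}
|BC| ∈ {18}
|AC| ∈ {3·√(127)}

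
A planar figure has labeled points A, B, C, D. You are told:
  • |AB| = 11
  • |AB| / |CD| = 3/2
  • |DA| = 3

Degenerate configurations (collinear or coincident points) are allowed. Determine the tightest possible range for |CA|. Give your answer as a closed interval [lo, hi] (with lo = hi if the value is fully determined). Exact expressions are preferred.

|CA| ∈ [13/3, 31/3]  (≈ [4.3333, 10.3333])

|AB| ∈ {11}
|AD| ∈ {3}
|CD| ∈ {22/3}
|BD| ∈ [8, 14]
|AC| ∈ [13/3, 31/3]
|BC| ∈ [2/3, 64/3]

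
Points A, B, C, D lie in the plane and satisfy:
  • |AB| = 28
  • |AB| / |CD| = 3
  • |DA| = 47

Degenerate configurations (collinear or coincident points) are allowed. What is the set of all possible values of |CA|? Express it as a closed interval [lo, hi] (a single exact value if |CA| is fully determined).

|CA| ∈ [113/3, 169/3]  (≈ [37.6667, 56.3333])

|AB| ∈ {28}
|AD| ∈ {47}
|CD| ∈ {28/3}
|BD| ∈ [19, 75]
|AC| ∈ [113/3, 169/3]
|BC| ∈ [29/3, 253/3]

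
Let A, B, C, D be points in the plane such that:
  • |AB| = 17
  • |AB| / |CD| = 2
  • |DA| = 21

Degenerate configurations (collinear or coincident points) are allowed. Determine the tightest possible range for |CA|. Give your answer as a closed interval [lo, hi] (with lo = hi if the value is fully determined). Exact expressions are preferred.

|CA| ∈ [25/2, 59/2]  (≈ [12.5000, 29.5000])

|AB| ∈ {17}
|AD| ∈ {21}
|CD| ∈ {17/2}
|BD| ∈ [4, 38]
|AC| ∈ [25/2, 59/2]
|BC| ∈ [0, 93/2]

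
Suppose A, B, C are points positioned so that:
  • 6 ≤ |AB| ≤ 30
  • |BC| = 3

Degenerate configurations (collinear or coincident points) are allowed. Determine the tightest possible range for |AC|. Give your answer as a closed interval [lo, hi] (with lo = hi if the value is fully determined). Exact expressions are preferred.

|AB| ∈ [6, 30]
|BC| ∈ {3}
|AC| ∈ [3, 33]

|AC| ∈ [3, 33]  (≈ [3.0000, 33.0000])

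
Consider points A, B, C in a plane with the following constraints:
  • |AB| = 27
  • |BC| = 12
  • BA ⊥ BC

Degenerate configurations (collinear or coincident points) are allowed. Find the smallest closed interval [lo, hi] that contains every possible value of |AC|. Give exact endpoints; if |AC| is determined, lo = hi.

|AB| ∈ {27}
|BC| ∈ {12}
|AC| ∈ {3·√(97)}

|AC| = 3·√(97)  (≈ 29.5466)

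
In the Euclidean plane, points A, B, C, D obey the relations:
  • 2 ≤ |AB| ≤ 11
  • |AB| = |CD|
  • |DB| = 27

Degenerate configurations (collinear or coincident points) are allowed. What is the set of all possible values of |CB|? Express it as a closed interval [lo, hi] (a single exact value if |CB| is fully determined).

|AB| ∈ [2, 11]
|BD| ∈ {27}
|CD| ∈ [2, 11]
|AD| ∈ [16, 38]
|BC| ∈ [16, 38]
|AC| ∈ [5, 49]

|CB| ∈ [16, 38]  (≈ [16.0000, 38.0000])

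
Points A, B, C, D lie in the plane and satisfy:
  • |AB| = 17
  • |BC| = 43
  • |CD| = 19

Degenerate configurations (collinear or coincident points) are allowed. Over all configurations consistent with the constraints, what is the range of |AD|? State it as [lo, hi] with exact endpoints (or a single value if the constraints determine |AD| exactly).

|AD| ∈ [7, 79]  (≈ [7.0000, 79.0000])

|AB| ∈ {17}
|BC| ∈ {43}
|CD| ∈ {19}
|AC| ∈ [26, 60]
|BD| ∈ [24, 62]
|AD| ∈ [7, 79]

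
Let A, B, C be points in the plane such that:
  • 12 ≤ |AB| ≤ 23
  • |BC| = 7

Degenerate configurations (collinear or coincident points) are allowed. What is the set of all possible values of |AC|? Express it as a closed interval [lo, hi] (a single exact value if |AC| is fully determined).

|AB| ∈ [12, 23]
|BC| ∈ {7}
|AC| ∈ [5, 30]

|AC| ∈ [5, 30]  (≈ [5.0000, 30.0000])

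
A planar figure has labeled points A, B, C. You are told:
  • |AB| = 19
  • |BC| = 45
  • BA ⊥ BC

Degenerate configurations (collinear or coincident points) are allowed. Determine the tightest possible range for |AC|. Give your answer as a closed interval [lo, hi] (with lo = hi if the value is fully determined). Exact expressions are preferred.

|AB| ∈ {19}
|BC| ∈ {45}
|AC| ∈ {√(2386)}

|AC| = √(2386)  (≈ 48.8467)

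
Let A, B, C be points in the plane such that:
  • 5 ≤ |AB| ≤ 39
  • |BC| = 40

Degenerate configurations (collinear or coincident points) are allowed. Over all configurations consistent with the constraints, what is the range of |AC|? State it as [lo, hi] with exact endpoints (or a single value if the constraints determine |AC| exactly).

|AB| ∈ [5, 39]
|BC| ∈ {40}
|AC| ∈ [1, 79]

|AC| ∈ [1, 79]  (≈ [1.0000, 79.0000])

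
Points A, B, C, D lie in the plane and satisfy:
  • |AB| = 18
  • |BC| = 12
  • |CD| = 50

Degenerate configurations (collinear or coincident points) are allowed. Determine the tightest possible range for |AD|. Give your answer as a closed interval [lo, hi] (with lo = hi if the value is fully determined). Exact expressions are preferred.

|AB| ∈ {18}
|BC| ∈ {12}
|CD| ∈ {50}
|AC| ∈ [6, 30]
|BD| ∈ [38, 62]
|AD| ∈ [20, 80]

|AD| ∈ [20, 80]  (≈ [20.0000, 80.0000])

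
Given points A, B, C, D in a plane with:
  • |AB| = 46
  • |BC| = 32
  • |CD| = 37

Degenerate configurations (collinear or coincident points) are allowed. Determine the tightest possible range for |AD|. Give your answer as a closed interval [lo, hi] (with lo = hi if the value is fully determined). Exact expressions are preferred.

|AD| ∈ [0, 115]  (≈ [0.0000, 115.0000])

|AB| ∈ {46}
|BC| ∈ {32}
|CD| ∈ {37}
|AC| ∈ [14, 78]
|BD| ∈ [5, 69]
|AD| ∈ [0, 115]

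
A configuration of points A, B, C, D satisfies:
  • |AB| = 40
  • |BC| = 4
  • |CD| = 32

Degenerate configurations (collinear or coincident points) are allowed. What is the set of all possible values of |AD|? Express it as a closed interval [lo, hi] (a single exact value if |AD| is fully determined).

|AB| ∈ {40}
|BC| ∈ {4}
|CD| ∈ {32}
|AC| ∈ [36, 44]
|BD| ∈ [28, 36]
|AD| ∈ [4, 76]

|AD| ∈ [4, 76]  (≈ [4.0000, 76.0000])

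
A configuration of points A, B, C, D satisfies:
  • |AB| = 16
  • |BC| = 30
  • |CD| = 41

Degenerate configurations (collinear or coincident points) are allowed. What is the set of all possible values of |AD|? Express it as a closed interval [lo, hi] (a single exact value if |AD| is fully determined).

|AB| ∈ {16}
|BC| ∈ {30}
|CD| ∈ {41}
|AC| ∈ [14, 46]
|BD| ∈ [11, 71]
|AD| ∈ [0, 87]

|AD| ∈ [0, 87]  (≈ [0.0000, 87.0000])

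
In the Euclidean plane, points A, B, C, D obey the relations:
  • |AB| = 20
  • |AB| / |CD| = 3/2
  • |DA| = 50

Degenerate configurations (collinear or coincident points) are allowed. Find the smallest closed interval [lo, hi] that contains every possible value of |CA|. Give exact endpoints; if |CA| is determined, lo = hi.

|CA| ∈ [110/3, 190/3]  (≈ [36.6667, 63.3333])

|AB| ∈ {20}
|AD| ∈ {50}
|CD| ∈ {40/3}
|BD| ∈ [30, 70]
|AC| ∈ [110/3, 190/3]
|BC| ∈ [50/3, 250/3]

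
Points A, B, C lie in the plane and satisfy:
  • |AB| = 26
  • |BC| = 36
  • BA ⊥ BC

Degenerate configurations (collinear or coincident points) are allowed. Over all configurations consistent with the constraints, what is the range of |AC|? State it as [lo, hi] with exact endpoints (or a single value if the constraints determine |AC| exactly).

|AB| ∈ {26}
|BC| ∈ {36}
|AC| ∈ {2·√(493)}

|AC| = 2·√(493)  (≈ 44.4072)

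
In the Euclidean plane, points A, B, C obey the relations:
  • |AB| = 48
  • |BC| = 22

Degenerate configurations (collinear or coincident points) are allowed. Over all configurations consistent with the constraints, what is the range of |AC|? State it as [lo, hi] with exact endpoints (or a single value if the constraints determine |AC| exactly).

|AC| ∈ [26, 70]  (≈ [26.0000, 70.0000])

|AB| ∈ {48}
|BC| ∈ {22}
|AC| ∈ [26, 70]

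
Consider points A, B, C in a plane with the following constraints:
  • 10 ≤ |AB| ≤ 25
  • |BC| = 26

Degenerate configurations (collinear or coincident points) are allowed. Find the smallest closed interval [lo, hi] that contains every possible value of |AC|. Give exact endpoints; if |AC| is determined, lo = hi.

|AB| ∈ [10, 25]
|BC| ∈ {26}
|AC| ∈ [1, 51]

|AC| ∈ [1, 51]  (≈ [1.0000, 51.0000])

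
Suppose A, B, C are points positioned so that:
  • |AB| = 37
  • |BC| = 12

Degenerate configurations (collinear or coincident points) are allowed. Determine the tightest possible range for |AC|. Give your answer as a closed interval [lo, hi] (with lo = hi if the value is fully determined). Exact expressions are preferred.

|AC| ∈ [25, 49]  (≈ [25.0000, 49.0000])

|AB| ∈ {37}
|BC| ∈ {12}
|AC| ∈ [25, 49]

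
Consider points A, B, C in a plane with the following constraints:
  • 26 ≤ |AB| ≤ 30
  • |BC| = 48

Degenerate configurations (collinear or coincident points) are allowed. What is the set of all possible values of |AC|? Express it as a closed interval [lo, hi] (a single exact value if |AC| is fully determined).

|AC| ∈ [18, 78]  (≈ [18.0000, 78.0000])

|AB| ∈ [26, 30]
|BC| ∈ {48}
|AC| ∈ [18, 78]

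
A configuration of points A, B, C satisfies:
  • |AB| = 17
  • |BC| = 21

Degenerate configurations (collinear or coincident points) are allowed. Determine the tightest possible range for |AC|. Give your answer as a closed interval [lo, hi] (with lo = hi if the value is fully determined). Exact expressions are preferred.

|AC| ∈ [4, 38]  (≈ [4.0000, 38.0000])

|AB| ∈ {17}
|BC| ∈ {21}
|AC| ∈ [4, 38]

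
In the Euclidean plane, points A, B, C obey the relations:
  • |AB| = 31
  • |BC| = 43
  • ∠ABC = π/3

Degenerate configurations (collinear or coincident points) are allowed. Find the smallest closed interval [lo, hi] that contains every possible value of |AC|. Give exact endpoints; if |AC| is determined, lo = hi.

|AC| = √(1477)  (≈ 38.4318)

|AB| ∈ {31}
|BC| ∈ {43}
|AC| ∈ {√(1477)}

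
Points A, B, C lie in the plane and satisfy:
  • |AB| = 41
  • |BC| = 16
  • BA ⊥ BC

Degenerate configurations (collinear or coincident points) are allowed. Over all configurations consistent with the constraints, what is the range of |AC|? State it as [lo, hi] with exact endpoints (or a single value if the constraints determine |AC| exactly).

|AB| ∈ {41}
|BC| ∈ {16}
|AC| ∈ {√(1937)}

|AC| = √(1937)  (≈ 44.0114)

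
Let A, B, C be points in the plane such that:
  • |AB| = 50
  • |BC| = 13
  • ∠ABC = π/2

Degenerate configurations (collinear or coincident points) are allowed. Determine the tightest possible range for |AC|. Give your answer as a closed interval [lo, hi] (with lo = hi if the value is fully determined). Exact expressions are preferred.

|AC| = √(2669)  (≈ 51.6624)

|AB| ∈ {50}
|BC| ∈ {13}
|AC| ∈ {√(2669)}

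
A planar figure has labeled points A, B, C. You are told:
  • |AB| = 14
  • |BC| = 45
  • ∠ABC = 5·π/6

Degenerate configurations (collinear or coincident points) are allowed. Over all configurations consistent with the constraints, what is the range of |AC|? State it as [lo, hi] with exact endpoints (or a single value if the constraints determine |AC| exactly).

|AB| ∈ {14}
|BC| ∈ {45}
|AC| ∈ {√(630·√(3) + 2221)}

|AC| = √(630·√(3) + 2221)  (≈ 57.5516)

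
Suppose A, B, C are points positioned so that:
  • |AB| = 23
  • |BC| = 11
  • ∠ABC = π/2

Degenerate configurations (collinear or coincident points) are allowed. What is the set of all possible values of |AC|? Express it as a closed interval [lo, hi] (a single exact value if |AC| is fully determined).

|AB| ∈ {23}
|BC| ∈ {11}
|AC| ∈ {5·√(26)}

|AC| = 5·√(26)  (≈ 25.4951)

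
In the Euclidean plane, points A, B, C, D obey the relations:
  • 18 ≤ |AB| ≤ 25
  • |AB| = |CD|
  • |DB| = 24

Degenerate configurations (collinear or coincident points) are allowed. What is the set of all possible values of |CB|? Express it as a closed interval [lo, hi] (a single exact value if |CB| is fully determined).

|AB| ∈ [18, 25]
|BD| ∈ {24}
|CD| ∈ [18, 25]
|AD| ∈ [0, 49]
|BC| ∈ [0, 49]
|AC| ∈ [0, 74]

|CB| ∈ [0, 49]  (≈ [0.0000, 49.0000])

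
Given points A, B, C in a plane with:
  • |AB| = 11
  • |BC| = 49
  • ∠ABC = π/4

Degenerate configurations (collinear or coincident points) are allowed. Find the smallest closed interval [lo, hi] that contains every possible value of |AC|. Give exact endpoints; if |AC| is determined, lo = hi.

|AB| ∈ {11}
|BC| ∈ {49}
|AC| ∈ {√(2522 - 539·√(2))}

|AC| = √(2522 - 539·√(2))  (≈ 41.9492)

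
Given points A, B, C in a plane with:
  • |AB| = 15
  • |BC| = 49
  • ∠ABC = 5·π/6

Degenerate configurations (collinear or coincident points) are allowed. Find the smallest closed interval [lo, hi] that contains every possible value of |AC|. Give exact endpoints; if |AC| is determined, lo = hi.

|AB| ∈ {15}
|BC| ∈ {49}
|AC| ∈ {√(735·√(3) + 2626)}

|AC| = √(735·√(3) + 2626)  (≈ 62.4424)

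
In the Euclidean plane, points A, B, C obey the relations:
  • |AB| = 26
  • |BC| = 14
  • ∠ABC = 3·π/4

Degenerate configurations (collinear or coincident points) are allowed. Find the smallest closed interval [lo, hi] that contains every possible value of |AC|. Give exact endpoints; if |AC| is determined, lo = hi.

|AB| ∈ {26}
|BC| ∈ {14}
|AC| ∈ {2·√(91·√(2) + 218)}

|AC| = 2·√(91·√(2) + 218)  (≈ 37.2394)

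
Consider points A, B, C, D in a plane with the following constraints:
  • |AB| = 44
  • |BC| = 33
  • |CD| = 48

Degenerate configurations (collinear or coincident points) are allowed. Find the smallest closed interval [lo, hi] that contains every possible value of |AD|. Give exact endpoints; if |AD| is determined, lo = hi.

|AB| ∈ {44}
|BC| ∈ {33}
|CD| ∈ {48}
|AC| ∈ [11, 77]
|BD| ∈ [15, 81]
|AD| ∈ [0, 125]

|AD| ∈ [0, 125]  (≈ [0.0000, 125.0000])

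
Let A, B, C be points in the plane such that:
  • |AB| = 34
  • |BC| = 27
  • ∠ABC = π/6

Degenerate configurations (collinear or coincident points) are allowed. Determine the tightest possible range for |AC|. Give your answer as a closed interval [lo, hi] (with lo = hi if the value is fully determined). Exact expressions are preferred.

|AC| = √(1885 - 918·√(3))  (≈ 17.1749)

|AB| ∈ {34}
|BC| ∈ {27}
|AC| ∈ {√(1885 - 918·√(3))}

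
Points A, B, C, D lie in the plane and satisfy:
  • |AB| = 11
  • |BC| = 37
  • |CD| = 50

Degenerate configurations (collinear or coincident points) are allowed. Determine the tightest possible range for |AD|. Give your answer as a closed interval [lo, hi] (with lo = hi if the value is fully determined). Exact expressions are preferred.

|AB| ∈ {11}
|BC| ∈ {37}
|CD| ∈ {50}
|AC| ∈ [26, 48]
|BD| ∈ [13, 87]
|AD| ∈ [2, 98]

|AD| ∈ [2, 98]  (≈ [2.0000, 98.0000])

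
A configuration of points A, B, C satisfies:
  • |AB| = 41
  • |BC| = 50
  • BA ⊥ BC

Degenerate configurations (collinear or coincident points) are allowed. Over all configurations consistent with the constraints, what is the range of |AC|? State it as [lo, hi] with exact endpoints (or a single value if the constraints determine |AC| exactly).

|AB| ∈ {41}
|BC| ∈ {50}
|AC| ∈ {√(4181)}

|AC| = √(4181)  (≈ 64.6607)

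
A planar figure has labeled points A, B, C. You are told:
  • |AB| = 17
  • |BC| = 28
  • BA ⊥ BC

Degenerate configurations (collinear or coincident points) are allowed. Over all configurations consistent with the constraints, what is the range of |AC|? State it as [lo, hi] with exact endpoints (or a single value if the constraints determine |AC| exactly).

|AC| = √(1073)  (≈ 32.7567)

|AB| ∈ {17}
|BC| ∈ {28}
|AC| ∈ {√(1073)}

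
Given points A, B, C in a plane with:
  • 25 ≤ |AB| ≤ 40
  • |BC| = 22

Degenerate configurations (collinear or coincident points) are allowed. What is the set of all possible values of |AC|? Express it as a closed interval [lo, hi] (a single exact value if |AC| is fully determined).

|AB| ∈ [25, 40]
|BC| ∈ {22}
|AC| ∈ [3, 62]

|AC| ∈ [3, 62]  (≈ [3.0000, 62.0000])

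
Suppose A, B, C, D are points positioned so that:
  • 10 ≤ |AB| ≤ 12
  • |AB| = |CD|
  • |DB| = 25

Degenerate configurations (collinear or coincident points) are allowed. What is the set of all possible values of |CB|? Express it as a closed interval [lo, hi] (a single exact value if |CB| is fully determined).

|CB| ∈ [13, 37]  (≈ [13.0000, 37.0000])

|AB| ∈ [10, 12]
|BD| ∈ {25}
|CD| ∈ [10, 12]
|AD| ∈ [13, 37]
|BC| ∈ [13, 37]
|AC| ∈ [1, 49]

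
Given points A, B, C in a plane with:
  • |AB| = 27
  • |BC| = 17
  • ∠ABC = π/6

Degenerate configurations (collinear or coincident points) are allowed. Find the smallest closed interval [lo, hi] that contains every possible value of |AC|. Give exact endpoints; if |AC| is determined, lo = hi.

|AC| = √(1018 - 459·√(3))  (≈ 14.9328)

|AB| ∈ {27}
|BC| ∈ {17}
|AC| ∈ {√(1018 - 459·√(3))}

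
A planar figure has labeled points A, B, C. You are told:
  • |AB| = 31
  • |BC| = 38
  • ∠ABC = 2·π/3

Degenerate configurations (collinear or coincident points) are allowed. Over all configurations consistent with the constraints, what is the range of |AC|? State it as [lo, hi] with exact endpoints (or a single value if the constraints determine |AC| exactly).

|AB| ∈ {31}
|BC| ∈ {38}
|AC| ∈ {√(3583)}

|AC| = √(3583)  (≈ 59.8582)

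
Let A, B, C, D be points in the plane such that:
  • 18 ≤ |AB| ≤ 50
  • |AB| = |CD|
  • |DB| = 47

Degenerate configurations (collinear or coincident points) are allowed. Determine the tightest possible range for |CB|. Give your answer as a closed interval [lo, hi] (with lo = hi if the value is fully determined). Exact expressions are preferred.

|AB| ∈ [18, 50]
|BD| ∈ {47}
|CD| ∈ [18, 50]
|AD| ∈ [0, 97]
|BC| ∈ [0, 97]
|AC| ∈ [0, 147]

|CB| ∈ [0, 97]  (≈ [0.0000, 97.0000])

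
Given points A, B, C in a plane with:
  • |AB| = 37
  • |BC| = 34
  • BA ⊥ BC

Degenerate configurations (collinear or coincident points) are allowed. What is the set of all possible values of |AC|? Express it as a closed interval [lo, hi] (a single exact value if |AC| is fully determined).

|AB| ∈ {37}
|BC| ∈ {34}
|AC| ∈ {5·√(101)}

|AC| = 5·√(101)  (≈ 50.2494)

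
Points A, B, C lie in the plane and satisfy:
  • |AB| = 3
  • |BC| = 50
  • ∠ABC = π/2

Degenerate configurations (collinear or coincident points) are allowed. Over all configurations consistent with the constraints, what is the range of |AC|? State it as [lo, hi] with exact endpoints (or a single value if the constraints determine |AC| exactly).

|AC| = √(2509)  (≈ 50.0899)

|AB| ∈ {3}
|BC| ∈ {50}
|AC| ∈ {√(2509)}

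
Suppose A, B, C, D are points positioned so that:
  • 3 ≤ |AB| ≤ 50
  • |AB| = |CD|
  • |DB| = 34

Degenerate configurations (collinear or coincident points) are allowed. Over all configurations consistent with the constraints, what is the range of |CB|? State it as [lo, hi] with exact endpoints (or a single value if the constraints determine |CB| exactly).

|CB| ∈ [0, 84]  (≈ [0.0000, 84.0000])

|AB| ∈ [3, 50]
|BD| ∈ {34}
|CD| ∈ [3, 50]
|AD| ∈ [0, 84]
|BC| ∈ [0, 84]
|AC| ∈ [0, 134]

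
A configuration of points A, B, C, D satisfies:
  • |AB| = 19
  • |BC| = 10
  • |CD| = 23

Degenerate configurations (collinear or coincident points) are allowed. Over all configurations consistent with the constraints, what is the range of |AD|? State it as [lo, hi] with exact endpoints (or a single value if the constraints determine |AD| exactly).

|AB| ∈ {19}
|BC| ∈ {10}
|CD| ∈ {23}
|AC| ∈ [9, 29]
|BD| ∈ [13, 33]
|AD| ∈ [0, 52]

|AD| ∈ [0, 52]  (≈ [0.0000, 52.0000])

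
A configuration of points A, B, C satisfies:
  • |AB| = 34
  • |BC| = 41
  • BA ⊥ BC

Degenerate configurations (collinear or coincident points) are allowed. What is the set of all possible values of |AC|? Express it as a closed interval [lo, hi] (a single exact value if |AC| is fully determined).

|AC| = √(2837)  (≈ 53.2635)

|AB| ∈ {34}
|BC| ∈ {41}
|AC| ∈ {√(2837)}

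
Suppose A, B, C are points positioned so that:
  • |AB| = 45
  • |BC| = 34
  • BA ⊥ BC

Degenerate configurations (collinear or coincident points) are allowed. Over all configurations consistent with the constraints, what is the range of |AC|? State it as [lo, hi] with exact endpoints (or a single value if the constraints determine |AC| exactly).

|AC| = √(3181)  (≈ 56.4004)

|AB| ∈ {45}
|BC| ∈ {34}
|AC| ∈ {√(3181)}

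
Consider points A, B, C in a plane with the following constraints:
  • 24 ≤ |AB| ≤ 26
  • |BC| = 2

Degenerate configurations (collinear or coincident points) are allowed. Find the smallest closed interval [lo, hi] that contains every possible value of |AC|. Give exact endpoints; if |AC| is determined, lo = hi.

|AB| ∈ [24, 26]
|BC| ∈ {2}
|AC| ∈ [22, 28]

|AC| ∈ [22, 28]  (≈ [22.0000, 28.0000])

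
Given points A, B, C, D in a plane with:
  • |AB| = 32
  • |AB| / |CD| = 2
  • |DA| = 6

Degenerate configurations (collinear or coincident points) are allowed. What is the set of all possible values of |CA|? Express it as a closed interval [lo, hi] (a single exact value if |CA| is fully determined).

|CA| ∈ [10, 22]  (≈ [10.0000, 22.0000])

|AB| ∈ {32}
|AD| ∈ {6}
|CD| ∈ {16}
|BD| ∈ [26, 38]
|AC| ∈ [10, 22]
|BC| ∈ [10, 54]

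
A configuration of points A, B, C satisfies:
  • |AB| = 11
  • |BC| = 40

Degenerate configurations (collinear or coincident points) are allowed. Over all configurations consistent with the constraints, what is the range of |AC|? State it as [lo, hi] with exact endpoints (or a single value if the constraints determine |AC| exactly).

|AB| ∈ {11}
|BC| ∈ {40}
|AC| ∈ [29, 51]

|AC| ∈ [29, 51]  (≈ [29.0000, 51.0000])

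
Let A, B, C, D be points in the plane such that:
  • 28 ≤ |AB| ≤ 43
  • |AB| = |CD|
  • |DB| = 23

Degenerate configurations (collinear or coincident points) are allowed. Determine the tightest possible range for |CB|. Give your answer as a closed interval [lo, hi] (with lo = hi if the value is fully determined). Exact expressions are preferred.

|CB| ∈ [5, 66]  (≈ [5.0000, 66.0000])

|AB| ∈ [28, 43]
|BD| ∈ {23}
|CD| ∈ [28, 43]
|AD| ∈ [5, 66]
|BC| ∈ [5, 66]
|AC| ∈ [0, 109]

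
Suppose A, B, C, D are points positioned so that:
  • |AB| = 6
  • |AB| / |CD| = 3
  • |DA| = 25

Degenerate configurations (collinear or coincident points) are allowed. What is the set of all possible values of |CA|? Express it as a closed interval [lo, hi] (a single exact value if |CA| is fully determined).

|CA| ∈ [23, 27]  (≈ [23.0000, 27.0000])

|AB| ∈ {6}
|AD| ∈ {25}
|CD| ∈ {2}
|BD| ∈ [19, 31]
|AC| ∈ [23, 27]
|BC| ∈ [17, 33]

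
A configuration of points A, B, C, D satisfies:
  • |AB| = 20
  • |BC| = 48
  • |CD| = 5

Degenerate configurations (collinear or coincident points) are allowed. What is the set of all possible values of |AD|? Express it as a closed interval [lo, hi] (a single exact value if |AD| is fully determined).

|AB| ∈ {20}
|BC| ∈ {48}
|CD| ∈ {5}
|AC| ∈ [28, 68]
|BD| ∈ [43, 53]
|AD| ∈ [23, 73]

|AD| ∈ [23, 73]  (≈ [23.0000, 73.0000])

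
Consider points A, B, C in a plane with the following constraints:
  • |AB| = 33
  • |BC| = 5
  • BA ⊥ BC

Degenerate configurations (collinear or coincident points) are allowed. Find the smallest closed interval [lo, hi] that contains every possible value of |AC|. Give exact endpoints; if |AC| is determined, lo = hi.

|AC| = √(1114)  (≈ 33.3766)

|AB| ∈ {33}
|BC| ∈ {5}
|AC| ∈ {√(1114)}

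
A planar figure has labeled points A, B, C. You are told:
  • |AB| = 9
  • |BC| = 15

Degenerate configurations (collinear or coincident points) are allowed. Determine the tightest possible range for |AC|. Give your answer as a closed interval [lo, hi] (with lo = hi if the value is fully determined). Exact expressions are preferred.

|AC| ∈ [6, 24]  (≈ [6.0000, 24.0000])

|AB| ∈ {9}
|BC| ∈ {15}
|AC| ∈ [6, 24]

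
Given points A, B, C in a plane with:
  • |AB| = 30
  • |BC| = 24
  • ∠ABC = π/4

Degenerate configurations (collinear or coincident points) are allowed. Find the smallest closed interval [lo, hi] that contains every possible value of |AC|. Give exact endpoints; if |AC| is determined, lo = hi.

|AB| ∈ {30}
|BC| ∈ {24}
|AC| ∈ {6·√(41 - 20·√(2))}

|AC| = 6·√(41 - 20·√(2))  (≈ 21.3955)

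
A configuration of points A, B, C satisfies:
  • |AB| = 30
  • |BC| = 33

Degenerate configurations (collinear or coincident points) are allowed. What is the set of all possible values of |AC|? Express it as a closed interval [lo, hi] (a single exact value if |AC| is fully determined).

|AB| ∈ {30}
|BC| ∈ {33}
|AC| ∈ [3, 63]

|AC| ∈ [3, 63]  (≈ [3.0000, 63.0000])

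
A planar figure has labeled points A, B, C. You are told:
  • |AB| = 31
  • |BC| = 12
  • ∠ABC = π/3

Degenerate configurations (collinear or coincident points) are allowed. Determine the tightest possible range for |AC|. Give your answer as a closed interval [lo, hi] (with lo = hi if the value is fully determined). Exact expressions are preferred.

|AB| ∈ {31}
|BC| ∈ {12}
|AC| ∈ {√(733)}

|AC| = √(733)  (≈ 27.0740)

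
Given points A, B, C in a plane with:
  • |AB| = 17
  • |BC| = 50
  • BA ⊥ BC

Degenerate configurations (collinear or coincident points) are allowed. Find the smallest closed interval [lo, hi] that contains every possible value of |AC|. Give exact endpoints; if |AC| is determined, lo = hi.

|AC| = √(2789)  (≈ 52.8110)

|AB| ∈ {17}
|BC| ∈ {50}
|AC| ∈ {√(2789)}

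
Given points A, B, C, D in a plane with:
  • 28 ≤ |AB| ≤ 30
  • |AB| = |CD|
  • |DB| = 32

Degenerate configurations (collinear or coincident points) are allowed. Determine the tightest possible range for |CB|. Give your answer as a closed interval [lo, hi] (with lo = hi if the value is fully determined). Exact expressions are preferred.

|CB| ∈ [2, 62]  (≈ [2.0000, 62.0000])

|AB| ∈ [28, 30]
|BD| ∈ {32}
|CD| ∈ [28, 30]
|AD| ∈ [2, 62]
|BC| ∈ [2, 62]
|AC| ∈ [0, 92]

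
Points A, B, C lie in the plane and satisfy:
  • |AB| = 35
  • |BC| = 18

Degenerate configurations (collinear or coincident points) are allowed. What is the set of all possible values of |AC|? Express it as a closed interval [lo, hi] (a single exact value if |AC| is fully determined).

|AC| ∈ [17, 53]  (≈ [17.0000, 53.0000])

|AB| ∈ {35}
|BC| ∈ {18}
|AC| ∈ [17, 53]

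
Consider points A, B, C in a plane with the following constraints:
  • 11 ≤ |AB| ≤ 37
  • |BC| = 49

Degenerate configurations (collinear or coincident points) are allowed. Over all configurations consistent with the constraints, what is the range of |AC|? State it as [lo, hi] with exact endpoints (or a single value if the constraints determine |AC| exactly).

|AB| ∈ [11, 37]
|BC| ∈ {49}
|AC| ∈ [12, 86]

|AC| ∈ [12, 86]  (≈ [12.0000, 86.0000])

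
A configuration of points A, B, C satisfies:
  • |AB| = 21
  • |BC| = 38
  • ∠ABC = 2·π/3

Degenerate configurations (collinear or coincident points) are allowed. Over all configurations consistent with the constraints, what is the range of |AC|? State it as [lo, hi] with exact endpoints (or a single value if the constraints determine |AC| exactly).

|AC| = √(2683)  (≈ 51.7977)

|AB| ∈ {21}
|BC| ∈ {38}
|AC| ∈ {√(2683)}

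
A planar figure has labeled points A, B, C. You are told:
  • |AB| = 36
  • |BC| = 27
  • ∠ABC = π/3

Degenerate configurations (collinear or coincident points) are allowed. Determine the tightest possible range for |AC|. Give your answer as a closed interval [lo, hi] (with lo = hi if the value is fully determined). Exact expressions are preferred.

|AB| ∈ {36}
|BC| ∈ {27}
|AC| ∈ {9·√(13)}

|AC| = 9·√(13)  (≈ 32.4500)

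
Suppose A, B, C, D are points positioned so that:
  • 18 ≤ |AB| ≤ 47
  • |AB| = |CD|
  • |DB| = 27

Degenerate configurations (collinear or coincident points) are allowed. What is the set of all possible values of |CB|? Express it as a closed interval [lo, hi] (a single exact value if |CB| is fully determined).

|CB| ∈ [0, 74]  (≈ [0.0000, 74.0000])

|AB| ∈ [18, 47]
|BD| ∈ {27}
|CD| ∈ [18, 47]
|AD| ∈ [0, 74]
|BC| ∈ [0, 74]
|AC| ∈ [0, 121]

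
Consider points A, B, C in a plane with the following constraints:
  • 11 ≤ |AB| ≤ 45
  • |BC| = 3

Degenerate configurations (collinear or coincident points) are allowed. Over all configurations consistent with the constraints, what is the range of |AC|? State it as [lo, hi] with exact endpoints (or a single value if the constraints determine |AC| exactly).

|AC| ∈ [8, 48]  (≈ [8.0000, 48.0000])

|AB| ∈ [11, 45]
|BC| ∈ {3}
|AC| ∈ [8, 48]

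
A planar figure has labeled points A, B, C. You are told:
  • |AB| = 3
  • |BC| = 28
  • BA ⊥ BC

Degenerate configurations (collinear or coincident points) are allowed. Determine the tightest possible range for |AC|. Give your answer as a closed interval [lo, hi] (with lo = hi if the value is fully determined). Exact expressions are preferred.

|AC| = √(793)  (≈ 28.1603)

|AB| ∈ {3}
|BC| ∈ {28}
|AC| ∈ {√(793)}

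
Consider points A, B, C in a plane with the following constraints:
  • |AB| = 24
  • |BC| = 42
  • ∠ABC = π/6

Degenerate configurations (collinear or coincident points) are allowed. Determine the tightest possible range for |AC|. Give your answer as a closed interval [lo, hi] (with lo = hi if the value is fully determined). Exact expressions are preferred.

|AC| = 6·√(65 - 28·√(3))  (≈ 24.3740)

|AB| ∈ {24}
|BC| ∈ {42}
|AC| ∈ {6·√(65 - 28·√(3))}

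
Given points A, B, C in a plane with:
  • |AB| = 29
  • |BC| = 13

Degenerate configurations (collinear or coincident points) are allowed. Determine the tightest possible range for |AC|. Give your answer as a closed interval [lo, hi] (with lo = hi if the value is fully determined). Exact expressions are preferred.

|AB| ∈ {29}
|BC| ∈ {13}
|AC| ∈ [16, 42]

|AC| ∈ [16, 42]  (≈ [16.0000, 42.0000])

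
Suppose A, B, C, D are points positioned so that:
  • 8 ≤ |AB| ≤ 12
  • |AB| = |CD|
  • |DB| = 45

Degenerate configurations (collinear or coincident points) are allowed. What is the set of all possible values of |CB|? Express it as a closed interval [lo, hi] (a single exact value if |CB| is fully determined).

|AB| ∈ [8, 12]
|BD| ∈ {45}
|CD| ∈ [8, 12]
|AD| ∈ [33, 57]
|BC| ∈ [33, 57]
|AC| ∈ [21, 69]

|CB| ∈ [33, 57]  (≈ [33.0000, 57.0000])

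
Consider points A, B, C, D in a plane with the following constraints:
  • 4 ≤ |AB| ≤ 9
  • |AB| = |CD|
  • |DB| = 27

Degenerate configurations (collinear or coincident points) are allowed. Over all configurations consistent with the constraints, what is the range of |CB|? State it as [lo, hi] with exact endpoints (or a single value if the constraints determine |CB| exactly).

|CB| ∈ [18, 36]  (≈ [18.0000, 36.0000])

|AB| ∈ [4, 9]
|BD| ∈ {27}
|CD| ∈ [4, 9]
|AD| ∈ [18, 36]
|BC| ∈ [18, 36]
|AC| ∈ [9, 45]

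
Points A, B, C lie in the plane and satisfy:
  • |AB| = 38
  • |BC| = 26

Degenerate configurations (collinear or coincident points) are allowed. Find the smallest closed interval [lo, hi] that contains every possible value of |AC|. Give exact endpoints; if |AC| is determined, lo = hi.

|AB| ∈ {38}
|BC| ∈ {26}
|AC| ∈ [12, 64]

|AC| ∈ [12, 64]  (≈ [12.0000, 64.0000])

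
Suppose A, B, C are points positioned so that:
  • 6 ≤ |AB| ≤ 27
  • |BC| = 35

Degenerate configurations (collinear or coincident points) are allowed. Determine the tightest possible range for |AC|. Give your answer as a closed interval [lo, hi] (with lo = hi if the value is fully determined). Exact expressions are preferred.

|AB| ∈ [6, 27]
|BC| ∈ {35}
|AC| ∈ [8, 62]

|AC| ∈ [8, 62]  (≈ [8.0000, 62.0000])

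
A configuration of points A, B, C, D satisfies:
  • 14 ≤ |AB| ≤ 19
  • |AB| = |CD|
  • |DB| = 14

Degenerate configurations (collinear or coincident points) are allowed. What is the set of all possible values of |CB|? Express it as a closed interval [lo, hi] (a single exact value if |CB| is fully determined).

|AB| ∈ [14, 19]
|BD| ∈ {14}
|CD| ∈ [14, 19]
|AD| ∈ [0, 33]
|BC| ∈ [0, 33]
|AC| ∈ [0, 52]

|CB| ∈ [0, 33]  (≈ [0.0000, 33.0000])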